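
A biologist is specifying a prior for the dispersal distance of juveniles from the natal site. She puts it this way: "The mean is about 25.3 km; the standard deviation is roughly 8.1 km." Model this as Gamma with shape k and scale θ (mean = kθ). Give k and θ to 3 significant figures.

k ≈ 9.76, θ ≈ 2.59

For Gamma(k, scale θ): mean = kθ, variance = kθ², so CV = 1/√k.
CV = SD/mean = 8.1/25.3 = 0.3202, hence k = 1/CV² = 9.76.
Then θ = mean/k = 25.3/9.76 = 2.59.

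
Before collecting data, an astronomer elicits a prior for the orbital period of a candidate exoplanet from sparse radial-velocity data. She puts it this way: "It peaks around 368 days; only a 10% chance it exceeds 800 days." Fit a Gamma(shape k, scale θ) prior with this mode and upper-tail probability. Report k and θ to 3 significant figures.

k ≈ 4.19, θ ≈ 115

Gamma(k,θ) with k>1 has mode (k−1)θ, so θ = 368/(k−1).
Need P(X < 800) = 0.9 with θ tied to k this way. Start at k = 2, θ = 368: P(X<800) ≈ 0.639.
Too low — raise k to concentrate. Iterating converges to k ≈ 4.19.
Then θ = 368/(4.19−1) ≈ 115.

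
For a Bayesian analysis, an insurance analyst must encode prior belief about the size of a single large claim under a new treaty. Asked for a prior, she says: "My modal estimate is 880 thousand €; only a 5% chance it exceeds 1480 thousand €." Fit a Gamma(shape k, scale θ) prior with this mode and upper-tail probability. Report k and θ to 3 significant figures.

Gamma(k,θ) with k>1 has mode (k−1)θ, so θ = 880/(k−1).
Need P(X < 1480) = 0.95 with θ tied to k this way. Start at k = 2, θ = 880: P(X<1480) ≈ 0.501.
Too low — raise k to concentrate. Iterating converges to k ≈ 11.3.
Then θ = 880/(11.3−1) ≈ 85.2.

k ≈ 11.3, θ ≈ 85.2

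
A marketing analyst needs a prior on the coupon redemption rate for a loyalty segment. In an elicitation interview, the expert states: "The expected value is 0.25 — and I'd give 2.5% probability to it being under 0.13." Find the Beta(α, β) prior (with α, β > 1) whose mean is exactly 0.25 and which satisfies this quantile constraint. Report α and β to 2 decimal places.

With mean 0.25 fixed, write α = 0.25s, β = 0.75s where s = α+β.
Need P(θ < 0.13) = 0.025 under Beta(0.25s, 0.75s). Normal approximation: (q−m)/√(m(1−m)/s) ≈ z_{0.025} = -1.96, so s ≈ 0.25·0.75·(-1.96)²/(0.13−0.25)² = 50.0.
At s = 50.0: P(θ<0.13) ≈ 0.013. Adjusting to match 0.025 gives s ≈ 39.71.
So α = 0.25·39.71 ≈ 9.93, β = 0.75·39.71 ≈ 29.78.

α ≈ 9.93, β ≈ 29.78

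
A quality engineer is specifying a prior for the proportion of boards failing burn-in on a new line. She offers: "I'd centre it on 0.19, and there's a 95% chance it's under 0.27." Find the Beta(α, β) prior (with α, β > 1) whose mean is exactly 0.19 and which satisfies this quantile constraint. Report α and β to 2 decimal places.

With mean 0.19 fixed, write α = 0.19s, β = 0.81s where s = α+β.
Need P(θ < 0.27) = 0.95 under Beta(0.19s, 0.81s). Normal approximation: (q−m)/√(m(1−m)/s) ≈ z_{0.95} = 1.64, so s ≈ 0.19·0.81·(1.64)²/(0.27−0.19)² = 65.1.
At s = 65.1: P(θ<0.27) ≈ 0.941. Adjusting to match 0.95 gives s ≈ 72.36.
So α = 0.19·72.36 ≈ 13.75, β = 0.81·72.36 ≈ 58.61.

α ≈ 13.75, β ≈ 58.61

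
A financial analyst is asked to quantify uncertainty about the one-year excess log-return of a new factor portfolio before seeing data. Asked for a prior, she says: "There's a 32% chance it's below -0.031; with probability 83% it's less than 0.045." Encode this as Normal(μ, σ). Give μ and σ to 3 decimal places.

For Normal(μ,σ), the p-quantile is μ + z_p·σ. Here z_{0.32} = -0.4677, z_{0.83} = 0.9542.
So -0.031 = μ − 0.4677σ and 0.045 = μ + 0.9542σ.
Subtracting: σ = (0.045 − -0.031)/(0.9542 − (-0.4677)) = 0.053.
Then μ = -0.031 − (-0.4677)·0.053 = -0.006.

μ = -0.006, σ = 0.053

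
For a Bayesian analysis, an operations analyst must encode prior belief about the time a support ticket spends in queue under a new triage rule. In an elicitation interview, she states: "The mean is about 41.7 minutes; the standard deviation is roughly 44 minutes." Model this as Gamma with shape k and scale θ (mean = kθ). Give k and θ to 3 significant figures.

For Gamma(k, scale θ): mean = kθ, variance = kθ², so CV = 1/√k.
CV = SD/mean = 44/41.7 = 1.055, hence k = 1/CV² = 0.898.
Then θ = mean/k = 41.7/0.898 = 46.4.

k ≈ 0.898, θ ≈ 46.4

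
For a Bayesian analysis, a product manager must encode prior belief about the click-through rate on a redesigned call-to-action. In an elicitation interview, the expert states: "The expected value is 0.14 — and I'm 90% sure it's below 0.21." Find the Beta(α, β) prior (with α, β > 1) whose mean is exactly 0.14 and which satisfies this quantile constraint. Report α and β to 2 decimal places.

With mean 0.14 fixed, write α = 0.14s, β = 0.86s where s = α+β.
Need P(θ < 0.21) = 0.9 under Beta(0.14s, 0.86s). Normal approximation: (q−m)/√(m(1−m)/s) ≈ z_{0.9} = 1.28, so s ≈ 0.14·0.86·(1.28)²/(0.21−0.14)² = 40.4.
At s = 40.4: P(θ<0.21) ≈ 0.893. Adjusting to match 0.9 gives s ≈ 43.28.
So α = 0.14·43.28 ≈ 6.06, β = 0.86·43.28 ≈ 37.22.

α ≈ 6.06, β ≈ 37.22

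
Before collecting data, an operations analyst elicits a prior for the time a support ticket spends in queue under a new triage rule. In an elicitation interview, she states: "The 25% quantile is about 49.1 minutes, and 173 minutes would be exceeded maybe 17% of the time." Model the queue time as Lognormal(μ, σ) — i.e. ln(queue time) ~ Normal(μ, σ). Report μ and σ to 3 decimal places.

μ ≈ 4.415, σ ≈ 0.773

If T ~ Lognormal(μ,σ) then ln T ~ Normal(μ,σ), so the p-quantile of ln T is μ + z_p·σ.
ln(49.1) = 3.894 and ln(173) = 5.153; z_{0.25} = -0.6745, z_{0.83} = 0.9542.
σ = (5.153 − 3.894)/(0.9542 − (-0.6745)) = 0.773.
μ = 3.894 − (-0.6745)·0.773 = 4.415.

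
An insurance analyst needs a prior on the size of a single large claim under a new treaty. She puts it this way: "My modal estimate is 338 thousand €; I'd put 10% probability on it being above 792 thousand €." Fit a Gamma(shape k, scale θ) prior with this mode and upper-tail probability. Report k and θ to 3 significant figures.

Gamma(k,θ) with k>1 has mode (k−1)θ, so θ = 338/(k−1).
Need P(X < 792) = 0.9 with θ tied to k this way. Start at k = 2, θ = 338: P(X<792) ≈ 0.679.
Too low — raise k to concentrate. Iterating converges to k ≈ 3.65.
Then θ = 338/(3.65−1) ≈ 127.

k ≈ 3.65, θ ≈ 127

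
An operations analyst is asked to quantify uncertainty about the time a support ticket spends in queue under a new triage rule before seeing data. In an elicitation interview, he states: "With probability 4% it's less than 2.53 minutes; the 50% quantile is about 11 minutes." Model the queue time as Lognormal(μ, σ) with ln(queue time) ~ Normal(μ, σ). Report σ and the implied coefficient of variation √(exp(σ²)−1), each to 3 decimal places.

σ ≈ 0.839, CV ≈ 1.012

If T ~ Lognormal(μ,σ) then ln T ~ Normal(μ,σ), so the p-quantile of ln T is μ + z_p·σ.
ln(2.53) = 0.9282 and ln(11) = 2.398; z_{0.04} = -1.751, z_{0.5} = 0.
σ = (2.398 − 0.9282)/(0 − (-1.751)) = 0.839.
μ = 0.9282 − (-1.751)·0.839 = 2.398.
CV = √(exp(σ²)−1) = √(exp(0.7047)−1) = 1.012.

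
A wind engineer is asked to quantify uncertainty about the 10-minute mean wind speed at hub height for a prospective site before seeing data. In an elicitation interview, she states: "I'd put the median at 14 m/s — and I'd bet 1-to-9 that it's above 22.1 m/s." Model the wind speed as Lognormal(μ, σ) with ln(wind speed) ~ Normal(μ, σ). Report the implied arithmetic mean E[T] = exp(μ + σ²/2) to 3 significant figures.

E[T] ≈ 14.9 m/s

If T ~ Lognormal(μ,σ) then ln T ~ Normal(μ,σ), so the p-quantile of ln T is μ + z_p·σ.
ln(14) = 2.639 and ln(22.1) = 3.096; z_{0.5} = 0, z_{0.9} = 1.282.
σ = (3.096 − 2.639)/(1.282 − (0)) = 0.356.
μ = 2.639 − (0)·0.356 = 2.639.
E[T] = exp(μ + σ²/2) = exp(2.639 + 0.0634) = 14.9 m/s.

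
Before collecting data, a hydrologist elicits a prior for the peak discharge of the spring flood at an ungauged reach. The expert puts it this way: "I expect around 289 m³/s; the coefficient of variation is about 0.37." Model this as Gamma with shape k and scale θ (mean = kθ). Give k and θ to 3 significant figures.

For Gamma(k, scale θ): mean = kθ, variance = kθ², so CV = 1/√k.
CV = 0.37, hence k = 1/CV² = 7.3.
Then θ = mean/k = 289/7.3 = 39.6.

k ≈ 7.3, θ ≈ 39.6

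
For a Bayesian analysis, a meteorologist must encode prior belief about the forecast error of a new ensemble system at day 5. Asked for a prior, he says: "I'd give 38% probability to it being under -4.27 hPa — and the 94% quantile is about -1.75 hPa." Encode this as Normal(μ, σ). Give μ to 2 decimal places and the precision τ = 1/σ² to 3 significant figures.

μ = -3.86, τ = 0.545

The p-quantile of Normal(μ,σ) is μ + z_p·σ, with z_{0.38} = -0.3055 and z_{0.94} = 1.555.
Eliminate σ: μ = (z₂·x₁ − z₁·x₂)/(z₂ − z₁) = (1.555·-4.27 − (-0.3055)·-1.75)/1.86 = -3.86.
Then σ = (x₂ − x₁)/(z₂ − z₁) = (-1.75 − -4.27)/1.86 = 1.35.
Precision τ = 1/σ² = 1/1.355² = 0.545.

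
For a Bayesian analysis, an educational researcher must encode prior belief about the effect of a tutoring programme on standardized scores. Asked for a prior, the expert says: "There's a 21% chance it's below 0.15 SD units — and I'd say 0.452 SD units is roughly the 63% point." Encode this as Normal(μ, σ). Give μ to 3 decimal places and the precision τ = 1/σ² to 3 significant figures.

For Normal(μ,σ), the p-quantile is μ + z_p·σ. Here z_{0.21} = -0.8064, z_{0.63} = 0.3319.
So 0.15 = μ − 0.8064σ and 0.452 = μ + 0.3319σ.
Subtracting: σ = (0.452 − 0.15)/(0.3319 − (-0.8064)) = 0.265.
Then μ = 0.15 − (-0.8064)·0.265 = 0.364.
Precision τ = 1/σ² = 1/0.2653² = 14.2.

μ = 0.364, τ = 14.2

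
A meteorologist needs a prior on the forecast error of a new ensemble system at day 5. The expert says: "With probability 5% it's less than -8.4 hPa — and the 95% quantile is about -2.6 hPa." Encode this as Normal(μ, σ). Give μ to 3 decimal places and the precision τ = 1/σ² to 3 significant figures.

The p-quantile of Normal(μ,σ) is μ + z_p·σ, with z_{0.05} = -1.645 and z_{0.95} = 1.645.
Eliminate σ: μ = (z₂·x₁ − z₁·x₂)/(z₂ − z₁) = (1.645·-8.4 − (-1.645)·-2.6)/3.29 = -5.500.
Then σ = (x₂ − x₁)/(z₂ − z₁) = (-2.6 − -8.4)/3.29 = 1.763.
Precision τ = 1/σ² = 1/1.763² = 0.322.

μ = -5.500, τ = 0.322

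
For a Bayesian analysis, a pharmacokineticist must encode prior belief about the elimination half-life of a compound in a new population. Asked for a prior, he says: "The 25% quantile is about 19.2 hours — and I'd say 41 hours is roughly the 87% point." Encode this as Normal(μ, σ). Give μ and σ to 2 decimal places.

For Normal(μ,σ), the p-quantile is μ + z_p·σ. Here z_{0.25} = -0.6745, z_{0.87} = 1.126.
So 19.2 = μ − 0.6745σ and 41 = μ + 1.126σ.
Subtracting: σ = (41 − 19.2)/(1.126 − (-0.6745)) = 12.11.
Then μ = 19.2 − (-0.6745)·12.11 = 27.36.

μ = 27.36, σ = 12.11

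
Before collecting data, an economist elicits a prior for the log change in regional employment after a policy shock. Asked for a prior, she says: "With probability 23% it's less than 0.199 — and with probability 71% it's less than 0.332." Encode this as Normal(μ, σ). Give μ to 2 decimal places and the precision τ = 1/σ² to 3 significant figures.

μ = 0.28, τ = 94.4

The p-quantile of Normal(μ,σ) is μ + z_p·σ, with z_{0.23} = -0.7388 and z_{0.71} = 0.5534.
Eliminate σ: μ = (z₂·x₁ − z₁·x₂)/(z₂ − z₁) = (0.5534·0.199 − (-0.7388)·0.332)/1.292 = 0.28.
Then σ = (x₂ − x₁)/(z₂ − z₁) = (0.332 − 0.199)/1.292 = 0.10.
Precision τ = 1/σ² = 1/0.1029² = 94.4.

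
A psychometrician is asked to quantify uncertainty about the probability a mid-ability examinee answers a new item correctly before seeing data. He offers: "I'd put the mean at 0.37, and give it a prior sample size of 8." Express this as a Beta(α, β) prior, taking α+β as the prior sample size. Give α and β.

α = 2.96, β = 5.04

Under the effective-sample-size interpretation, Beta(α, β) has prior mean α/(α+β) and prior sample size α+β.
So α+β = 8 and α/(α+β) = 0.37, giving α = 0.37·8 = 2.96 and β = 8 − 2.96 = 5.04.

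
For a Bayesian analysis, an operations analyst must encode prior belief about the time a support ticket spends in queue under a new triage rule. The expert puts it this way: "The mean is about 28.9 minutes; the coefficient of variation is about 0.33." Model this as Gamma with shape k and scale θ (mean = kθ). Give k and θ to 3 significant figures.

k ≈ 9.18, θ ≈ 3.15

For Gamma(k, scale θ): mean = kθ, variance = kθ², so CV = 1/√k.
CV = 0.33, hence k = 1/CV² = 9.18.
Then θ = mean/k = 28.9/9.18 = 3.15.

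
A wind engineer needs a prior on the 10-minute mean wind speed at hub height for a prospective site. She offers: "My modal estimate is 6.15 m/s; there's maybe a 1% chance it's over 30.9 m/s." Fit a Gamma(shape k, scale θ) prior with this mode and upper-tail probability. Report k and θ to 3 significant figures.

k ≈ 2.5, θ ≈ 4.09

Gamma(k,θ) with k>1 has mode (k−1)θ, so θ = 6.15/(k−1).
Need P(X < 30.9) = 0.99 with θ tied to k this way. Start at k = 2, θ = 6.15: P(X<30.9) ≈ 0.960.
Too low — raise k to concentrate. Iterating converges to k ≈ 2.5.
Then θ = 6.15/(2.5−1) ≈ 4.09.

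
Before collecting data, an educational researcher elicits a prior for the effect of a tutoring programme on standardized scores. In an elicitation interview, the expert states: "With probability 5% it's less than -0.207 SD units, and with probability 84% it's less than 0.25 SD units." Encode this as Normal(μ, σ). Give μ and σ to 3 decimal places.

μ = 0.078, σ = 0.173

For Normal(μ,σ), the p-quantile is μ + z_p·σ. Here z_{0.05} = -1.645, z_{0.84} = 0.9945.
So -0.207 = μ − 1.645σ and 0.25 = μ + 0.9945σ.
Subtracting: σ = (0.25 − -0.207)/(0.9945 − (-1.645)) = 0.173.
Then μ = -0.207 − (-1.645)·0.173 = 0.078.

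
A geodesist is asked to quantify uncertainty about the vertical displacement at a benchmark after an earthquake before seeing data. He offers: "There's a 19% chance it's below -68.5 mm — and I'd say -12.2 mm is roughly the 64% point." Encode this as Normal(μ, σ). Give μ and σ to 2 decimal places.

μ = -28.52, σ = 45.54

The p-quantile of Normal(μ,σ) is μ + z_p·σ, with z_{0.19} = -0.8779 and z_{0.64} = 0.3585.
Eliminate σ: μ = (z₂·x₁ − z₁·x₂)/(z₂ − z₁) = (0.3585·-68.5 − (-0.8779)·-12.2)/1.236 = -28.52.
Then σ = (x₂ − x₁)/(z₂ − z₁) = (-12.2 − -68.5)/1.236 = 45.54.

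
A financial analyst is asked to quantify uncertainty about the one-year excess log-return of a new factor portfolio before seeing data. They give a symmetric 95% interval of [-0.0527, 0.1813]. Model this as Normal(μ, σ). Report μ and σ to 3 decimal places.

μ = 0.064, σ = 0.060

A symmetric 95% interval runs μ ± z·σ with z = 1.96.
Half-width = 0.117, so σ = 0.117/1.96 = 0.060.
μ is the interval midpoint, 0.064.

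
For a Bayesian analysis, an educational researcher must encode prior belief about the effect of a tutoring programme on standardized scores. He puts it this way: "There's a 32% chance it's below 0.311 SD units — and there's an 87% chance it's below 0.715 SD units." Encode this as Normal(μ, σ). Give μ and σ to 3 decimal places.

The p-quantile of Normal(μ,σ) is μ + z_p·σ, with z_{0.32} = -0.4677 and z_{0.87} = 1.126.
Eliminate σ: μ = (z₂·x₁ − z₁·x₂)/(z₂ − z₁) = (1.126·0.311 − (-0.4677)·0.715)/1.594 = 0.430.
Then σ = (x₂ − x₁)/(z₂ − z₁) = (0.715 − 0.311)/1.594 = 0.253.

μ = 0.430, σ = 0.253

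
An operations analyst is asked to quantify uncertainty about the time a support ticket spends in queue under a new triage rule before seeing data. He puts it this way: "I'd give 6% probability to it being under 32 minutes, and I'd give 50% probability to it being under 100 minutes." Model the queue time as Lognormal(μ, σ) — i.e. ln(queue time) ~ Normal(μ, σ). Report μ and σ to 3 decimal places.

If T ~ Lognormal(μ,σ) then ln T ~ Normal(μ,σ), so the p-quantile of ln T is μ + z_p·σ.
ln(32) = 3.466 and ln(100) = 4.605; z_{0.06} = -1.555, z_{0.5} = 0.
σ = (4.605 − 3.466)/(0 − (-1.555)) = 0.733.
μ = 3.466 − (-1.555)·0.733 = 4.605.

μ ≈ 4.605, σ ≈ 0.733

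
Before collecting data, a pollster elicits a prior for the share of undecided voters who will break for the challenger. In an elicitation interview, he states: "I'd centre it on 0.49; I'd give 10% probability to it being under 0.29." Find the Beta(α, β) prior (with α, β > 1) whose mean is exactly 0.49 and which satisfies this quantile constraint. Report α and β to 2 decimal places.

α ≈ 4.82, β ≈ 5.02

With mean 0.49 fixed, write α = 0.49s, β = 0.51s where s = α+β.
Need P(θ < 0.29) = 0.1 under Beta(0.49s, 0.51s). Normal approximation: (q−m)/√(m(1−m)/s) ≈ z_{0.1} = -1.28, so s ≈ 0.49·0.51·(-1.28)²/(0.29−0.49)² = 10.3.
At s = 10.3: P(θ<0.29) ≈ 0.095. Adjusting to match 0.1 gives s ≈ 9.84.
So α = 0.49·9.84 ≈ 4.82, β = 0.51·9.84 ≈ 5.02.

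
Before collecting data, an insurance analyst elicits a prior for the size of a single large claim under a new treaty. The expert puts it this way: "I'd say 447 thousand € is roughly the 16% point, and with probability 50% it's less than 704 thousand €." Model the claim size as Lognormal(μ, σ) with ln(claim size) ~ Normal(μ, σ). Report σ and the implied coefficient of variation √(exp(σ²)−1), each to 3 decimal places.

σ ≈ 0.457, CV ≈ 0.482

If T ~ Lognormal(μ,σ) then ln T ~ Normal(μ,σ), so the p-quantile of ln T is μ + z_p·σ.
ln(447) = 6.103 and ln(704) = 6.557; z_{0.16} = -0.9945, z_{0.5} = 0.
σ = (6.557 − 6.103)/(0 − (-0.9945)) = 0.457.
μ = 6.103 − (-0.9945)·0.457 = 6.557.
CV = √(exp(σ²)−1) = √(exp(0.2086)−1) = 0.482.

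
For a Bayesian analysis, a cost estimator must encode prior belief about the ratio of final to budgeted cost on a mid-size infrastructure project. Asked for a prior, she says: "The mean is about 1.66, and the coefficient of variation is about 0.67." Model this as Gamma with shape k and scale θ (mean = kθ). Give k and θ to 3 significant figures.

k ≈ 2.23, θ ≈ 0.745

For Gamma(k, scale θ): mean = kθ, variance = kθ², so CV = 1/√k.
CV = 0.67, hence k = 1/CV² = 2.23.
Then θ = mean/k = 1.66/2.23 = 0.745.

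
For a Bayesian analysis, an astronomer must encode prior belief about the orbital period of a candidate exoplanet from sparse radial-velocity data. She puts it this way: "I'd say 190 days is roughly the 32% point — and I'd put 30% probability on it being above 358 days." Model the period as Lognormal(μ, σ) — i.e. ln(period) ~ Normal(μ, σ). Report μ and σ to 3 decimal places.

If T ~ Lognormal(μ,σ) then ln T ~ Normal(μ,σ), so the p-quantile of ln T is μ + z_p·σ.
ln(190) = 5.247 and ln(358) = 5.881; z_{0.32} = -0.4677, z_{0.7} = 0.5244.
σ = (5.881 − 5.247)/(0.5244 − (-0.4677)) = 0.639.
μ = 5.247 − (-0.4677)·0.639 = 5.546.

μ ≈ 5.546, σ ≈ 0.639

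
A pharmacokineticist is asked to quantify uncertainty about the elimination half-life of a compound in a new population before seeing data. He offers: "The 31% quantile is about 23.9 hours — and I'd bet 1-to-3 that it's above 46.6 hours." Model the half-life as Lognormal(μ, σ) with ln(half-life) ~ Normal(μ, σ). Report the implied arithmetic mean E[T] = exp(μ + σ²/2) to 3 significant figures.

E[T] ≈ 37.3 hours

If T ~ Lognormal(μ,σ) then ln T ~ Normal(μ,σ), so the p-quantile of ln T is μ + z_p·σ.
ln(23.9) = 3.174 and ln(46.6) = 3.842; z_{0.31} = -0.4959, z_{0.75} = 0.6745.
σ = (3.842 − 3.174)/(0.6745 − (-0.4959)) = 0.571.
μ = 3.174 − (-0.4959)·0.571 = 3.457.
E[T] = exp(μ + σ²/2) = exp(3.457 + 0.1628) = 37.3 hours.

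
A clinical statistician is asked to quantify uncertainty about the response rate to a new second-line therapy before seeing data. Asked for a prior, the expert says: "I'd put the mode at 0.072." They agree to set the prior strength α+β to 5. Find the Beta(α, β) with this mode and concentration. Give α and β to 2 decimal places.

α = 1.22, β = 3.78

For α,β > 1 the Beta mode is (α−1)/(α+β−2). With α+β = 5, the mode is (α−1)/3.
Set (α−1)/3 = 0.072 → α = 1 + 0.072·3 = 1.22.
β = 5 − α = 3.78.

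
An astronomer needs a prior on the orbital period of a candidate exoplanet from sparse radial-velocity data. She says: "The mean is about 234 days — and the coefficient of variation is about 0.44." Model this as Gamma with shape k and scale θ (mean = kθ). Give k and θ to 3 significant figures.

For Gamma(k, scale θ): mean = kθ, variance = kθ², so CV = 1/√k.
CV = 0.44, hence k = 1/CV² = 5.17.
Then θ = mean/k = 234/5.17 = 45.3.

k ≈ 5.17, θ ≈ 45.3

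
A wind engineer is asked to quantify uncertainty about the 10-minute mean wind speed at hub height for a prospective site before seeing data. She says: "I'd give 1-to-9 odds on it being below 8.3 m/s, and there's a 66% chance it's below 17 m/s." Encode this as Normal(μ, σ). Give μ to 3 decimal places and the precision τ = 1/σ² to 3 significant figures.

μ = 14.882, τ = 0.0379

The p-quantile of Normal(μ,σ) is μ + z_p·σ, with z_{0.1} = -1.282 and z_{0.66} = 0.4125.
Eliminate σ: μ = (z₂·x₁ − z₁·x₂)/(z₂ − z₁) = (0.4125·8.3 − (-1.282)·17)/1.694 = 14.882.
Then σ = (x₂ − x₁)/(z₂ − z₁) = (17 − 8.3)/1.694 = 5.136.
Precision τ = 1/σ² = 1/5.136² = 0.0379.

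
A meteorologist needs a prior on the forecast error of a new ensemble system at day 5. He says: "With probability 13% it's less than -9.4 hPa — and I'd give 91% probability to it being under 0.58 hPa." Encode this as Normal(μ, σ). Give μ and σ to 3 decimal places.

For Normal(μ,σ), the p-quantile is μ + z_p·σ. Here z_{0.13} = -1.126, z_{0.91} = 1.341.
So -9.4 = μ − 1.126σ and 0.58 = μ + 1.341σ.
Subtracting: σ = (0.58 − -9.4)/(1.341 − (-1.126)) = 4.045.
Then μ = -9.4 − (-1.126)·4.045 = -4.844.

μ = -4.844, σ = 4.045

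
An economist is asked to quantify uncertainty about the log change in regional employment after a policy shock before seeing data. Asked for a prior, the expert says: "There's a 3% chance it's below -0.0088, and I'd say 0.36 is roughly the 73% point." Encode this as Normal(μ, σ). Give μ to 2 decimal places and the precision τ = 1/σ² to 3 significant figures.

μ = 0.27, τ = 45.7

For Normal(μ,σ), the p-quantile is μ + z_p·σ. Here z_{0.03} = -1.881, z_{0.73} = 0.6128.
So -0.0088 = μ − 1.881σ and 0.36 = μ + 0.6128σ.
Subtracting: σ = (0.36 − -0.0088)/(0.6128 − (-1.881)) = 0.15.
Then μ = -0.0088 − (-1.881)·0.15 = 0.27.
Precision τ = 1/σ² = 1/0.1479² = 45.7.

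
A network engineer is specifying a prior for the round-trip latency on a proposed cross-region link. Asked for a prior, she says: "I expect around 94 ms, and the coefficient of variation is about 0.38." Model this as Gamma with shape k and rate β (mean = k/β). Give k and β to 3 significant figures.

For Gamma(k, rate β): mean = k/β, variance = k/β², so CV = 1/√k.
CV = 0.38, hence k = 1/CV² = 6.93.
Then β = k/mean = 6.93/94 = 0.0737.

k ≈ 6.93, β ≈ 0.0737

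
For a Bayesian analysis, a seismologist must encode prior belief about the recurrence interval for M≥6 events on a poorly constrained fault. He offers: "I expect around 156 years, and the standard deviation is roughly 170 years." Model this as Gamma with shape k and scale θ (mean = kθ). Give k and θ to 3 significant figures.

k ≈ 0.842, θ ≈ 185

For Gamma(k, scale θ): mean = kθ, variance = kθ², so CV = 1/√k.
CV = SD/mean = 170/156 = 1.09, hence k = 1/CV² = 0.842.
Then θ = mean/k = 156/0.842 = 185.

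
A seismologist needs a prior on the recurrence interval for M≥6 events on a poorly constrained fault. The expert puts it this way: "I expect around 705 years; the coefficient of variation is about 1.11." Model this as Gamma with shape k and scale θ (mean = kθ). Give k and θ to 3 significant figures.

k ≈ 0.812, θ ≈ 869

For Gamma(k, scale θ): mean = kθ, variance = kθ², so CV = 1/√k.
CV = 1.11, hence k = 1/CV² = 0.812.
Then θ = mean/k = 705/0.812 = 869.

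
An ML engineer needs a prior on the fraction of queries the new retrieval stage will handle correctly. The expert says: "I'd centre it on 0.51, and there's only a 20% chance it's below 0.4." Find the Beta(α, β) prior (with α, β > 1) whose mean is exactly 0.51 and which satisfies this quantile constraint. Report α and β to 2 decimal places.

α ≈ 7.51, β ≈ 7.22

With mean 0.51 fixed, write α = 0.51s, β = 0.49s where s = α+β.
Need P(θ < 0.4) = 0.2 under Beta(0.51s, 0.49s). Normal approximation: (q−m)/√(m(1−m)/s) ≈ z_{0.2} = -0.842, so s ≈ 0.51·0.49·(-0.842)²/(0.4−0.51)² = 14.6.
At s = 14.6: P(θ<0.4) ≈ 0.201. Adjusting to match 0.2 gives s ≈ 14.73.
So α = 0.51·14.73 ≈ 7.51, β = 0.49·14.73 ≈ 7.22.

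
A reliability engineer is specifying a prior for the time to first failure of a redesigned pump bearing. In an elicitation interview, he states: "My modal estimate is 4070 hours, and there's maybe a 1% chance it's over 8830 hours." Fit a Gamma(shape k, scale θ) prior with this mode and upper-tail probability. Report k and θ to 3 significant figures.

Gamma(k,θ) with k>1 has mode (k−1)θ, so θ = 4070/(k−1).
Need P(X < 8830) = 0.99 with θ tied to k this way. Start at k = 2, θ = 4070: P(X<8830) ≈ 0.638.
Too low — raise k to concentrate. Iterating converges to k ≈ 9.06.
Then θ = 4070/(9.06−1) ≈ 505.

k ≈ 9.06, θ ≈ 505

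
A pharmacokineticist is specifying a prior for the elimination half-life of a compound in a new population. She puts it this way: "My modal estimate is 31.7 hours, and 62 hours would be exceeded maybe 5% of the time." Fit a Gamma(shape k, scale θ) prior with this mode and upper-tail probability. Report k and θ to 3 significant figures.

Gamma(k,θ) with k>1 has mode (k−1)θ, so θ = 31.7/(k−1).
Need P(X < 62) = 0.95 with θ tied to k this way. Start at k = 2, θ = 31.7: P(X<62) ≈ 0.582.
Too low — raise k to concentrate. Iterating converges to k ≈ 7.17.
Then θ = 31.7/(7.17−1) ≈ 5.14.

k ≈ 7.17, θ ≈ 5.14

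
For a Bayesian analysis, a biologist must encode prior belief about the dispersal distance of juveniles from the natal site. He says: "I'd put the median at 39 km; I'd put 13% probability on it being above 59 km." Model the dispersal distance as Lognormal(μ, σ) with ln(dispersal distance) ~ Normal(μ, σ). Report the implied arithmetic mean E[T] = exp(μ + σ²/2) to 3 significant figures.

If T ~ Lognormal(μ,σ) then ln T ~ Normal(μ,σ), so the p-quantile of ln T is μ + z_p·σ.
ln(39) = 3.664 and ln(59) = 4.078; z_{0.5} = 0, z_{0.87} = 1.126.
σ = (4.078 − 3.664)/(1.126 − (0)) = 0.368.
μ = 3.664 − (0)·0.368 = 3.664.
E[T] = exp(μ + σ²/2) = exp(3.664 + 0.0675) = 41.7 km.

E[T] ≈ 41.7 km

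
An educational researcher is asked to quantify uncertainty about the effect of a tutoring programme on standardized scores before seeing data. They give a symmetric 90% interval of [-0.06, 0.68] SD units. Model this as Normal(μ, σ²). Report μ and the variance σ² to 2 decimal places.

A symmetric 90% interval runs μ ± z·σ with z = 1.645.
Half-width = 0.37, so σ = 0.37/1.645 = 0.225 and σ² = 0.05.
μ is the interval midpoint, 0.31.

μ = 0.31, σ² = 0.05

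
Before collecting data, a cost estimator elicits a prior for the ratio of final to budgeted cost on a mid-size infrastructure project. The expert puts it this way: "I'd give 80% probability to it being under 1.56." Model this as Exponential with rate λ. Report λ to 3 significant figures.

λ ≈ 1.03

P(T < 1.56) = 1 − e^(−λ·1.56) = 0.8, so λ = −ln(1−0.8)/1.56 = −ln(0.2)/1.56 = 1.03.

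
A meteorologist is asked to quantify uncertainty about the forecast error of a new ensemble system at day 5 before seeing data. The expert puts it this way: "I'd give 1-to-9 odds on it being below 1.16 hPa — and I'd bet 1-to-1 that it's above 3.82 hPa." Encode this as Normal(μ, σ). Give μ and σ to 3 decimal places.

For Normal(μ,σ), the p-quantile is μ + z_p·σ. Here z_{0.1} = -1.282, z_{0.5} = 0.
So 1.16 = μ − 1.282σ and 3.82 = μ + 0σ.
Subtracting: σ = (3.82 − 1.16)/(0 − (-1.282)) = 2.076.
Then μ = 1.16 − (-1.282)·2.076 = 3.820.

μ = 3.820, σ = 2.076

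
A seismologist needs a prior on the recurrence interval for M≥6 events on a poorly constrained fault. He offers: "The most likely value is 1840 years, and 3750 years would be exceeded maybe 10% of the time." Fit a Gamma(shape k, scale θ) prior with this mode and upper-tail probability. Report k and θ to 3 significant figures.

Gamma(k,θ) with k>1 has mode (k−1)θ, so θ = 1840/(k−1).
Need P(X < 3750) = 0.9 with θ tied to k this way. Start at k = 2, θ = 1840: P(X<3750) ≈ 0.604.
Too low — raise k to concentrate. Iterating converges to k ≈ 4.79.
Then θ = 1840/(4.79−1) ≈ 486.

k ≈ 4.79, θ ≈ 486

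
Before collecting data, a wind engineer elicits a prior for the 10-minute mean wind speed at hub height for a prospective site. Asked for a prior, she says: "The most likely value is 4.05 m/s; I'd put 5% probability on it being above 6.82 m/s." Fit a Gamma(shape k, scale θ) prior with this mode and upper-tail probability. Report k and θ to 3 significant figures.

Gamma(k,θ) with k>1 has mode (k−1)θ, so θ = 4.05/(k−1).
Need P(X < 6.82) = 0.95 with θ tied to k this way. Start at k = 2, θ = 4.05: P(X<6.82) ≈ 0.502.
Too low — raise k to concentrate. Iterating converges to k ≈ 11.3.
Then θ = 4.05/(11.3−1) ≈ 0.394.

k ≈ 11.3, θ ≈ 0.394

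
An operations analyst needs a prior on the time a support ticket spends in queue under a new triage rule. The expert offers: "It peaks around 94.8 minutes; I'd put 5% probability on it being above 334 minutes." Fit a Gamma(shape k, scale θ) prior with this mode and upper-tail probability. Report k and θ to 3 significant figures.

Gamma(k,θ) with k>1 has mode (k−1)θ, so θ = 94.8/(k−1).
Need P(X < 334) = 0.95 with θ tied to k this way. Start at k = 2, θ = 94.8: P(X<334) ≈ 0.867.
Too low — raise k to concentrate. Iterating converges to k ≈ 2.63.
Then θ = 94.8/(2.63−1) ≈ 58.3.

k ≈ 2.63, θ ≈ 58.3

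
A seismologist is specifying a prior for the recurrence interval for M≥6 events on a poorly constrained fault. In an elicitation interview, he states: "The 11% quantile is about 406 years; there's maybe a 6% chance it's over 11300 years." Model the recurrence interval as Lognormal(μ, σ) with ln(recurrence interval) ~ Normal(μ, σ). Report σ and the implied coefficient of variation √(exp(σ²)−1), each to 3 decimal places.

If T ~ Lognormal(μ,σ) then ln T ~ Normal(μ,σ), so the p-quantile of ln T is μ + z_p·σ.
ln(406) = 6.006 and ln(11300) = 9.333; z_{0.11} = -1.227, z_{0.94} = 1.555.
σ = (9.333 − 6.006)/(1.555 − (-1.227)) = 1.196.
μ = 6.006 − (-1.227)·1.196 = 7.473.
CV = √(exp(σ²)−1) = √(exp(1.4302)−1) = 1.783.

σ ≈ 1.196, CV ≈ 1.783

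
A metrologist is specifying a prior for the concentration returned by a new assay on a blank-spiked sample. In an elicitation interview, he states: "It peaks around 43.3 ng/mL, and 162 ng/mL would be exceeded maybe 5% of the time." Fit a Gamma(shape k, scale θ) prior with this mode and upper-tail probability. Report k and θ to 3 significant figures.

k ≈ 2.46, θ ≈ 29.6

Gamma(k,θ) with k>1 has mode (k−1)θ, so θ = 43.3/(k−1).
Need P(X < 162) = 0.95 with θ tied to k this way. Start at k = 2, θ = 43.3: P(X<162) ≈ 0.888.
Too low — raise k to concentrate. Iterating converges to k ≈ 2.46.
Then θ = 43.3/(2.46−1) ≈ 29.6.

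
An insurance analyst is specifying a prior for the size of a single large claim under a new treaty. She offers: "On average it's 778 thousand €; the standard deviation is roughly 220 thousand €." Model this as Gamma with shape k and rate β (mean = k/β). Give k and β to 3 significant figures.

For Gamma(k, rate β): mean = k/β, variance = k/β², so CV = 1/√k.
CV = SD/mean = 220/778 = 0.2828, hence k = 1/CV² = 12.5.
Then β = k/mean = 12.5/778 = 0.0161.

k ≈ 12.5, β ≈ 0.0161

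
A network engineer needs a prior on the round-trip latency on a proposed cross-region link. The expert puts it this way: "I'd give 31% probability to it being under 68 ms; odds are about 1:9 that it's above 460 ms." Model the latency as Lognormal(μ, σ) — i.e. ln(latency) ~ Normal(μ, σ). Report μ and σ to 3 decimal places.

If T ~ Lognormal(μ,σ) then ln T ~ Normal(μ,σ), so the p-quantile of ln T is μ + z_p·σ.
ln(68) = 4.22 and ln(460) = 6.131; z_{0.31} = -0.4959, z_{0.9} = 1.282.
σ = (6.131 − 4.22)/(1.282 − (-0.4959)) = 1.076.
μ = 4.22 − (-0.4959)·1.076 = 4.753.

μ ≈ 4.753, σ ≈ 1.076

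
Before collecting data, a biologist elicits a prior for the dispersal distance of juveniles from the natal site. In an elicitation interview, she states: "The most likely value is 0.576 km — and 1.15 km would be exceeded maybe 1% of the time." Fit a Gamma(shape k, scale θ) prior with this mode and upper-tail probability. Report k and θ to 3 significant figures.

k ≈ 11.3, θ ≈ 0.056

Gamma(k,θ) with k>1 has mode (k−1)θ, so θ = 0.576/(k−1).
Need P(X < 1.15) = 0.99 with θ tied to k this way. Start at k = 2, θ = 0.576: P(X<1.15) ≈ 0.593.
Too low — raise k to concentrate. Iterating converges to k ≈ 11.3.
Then θ = 0.576/(11.3−1) ≈ 0.056.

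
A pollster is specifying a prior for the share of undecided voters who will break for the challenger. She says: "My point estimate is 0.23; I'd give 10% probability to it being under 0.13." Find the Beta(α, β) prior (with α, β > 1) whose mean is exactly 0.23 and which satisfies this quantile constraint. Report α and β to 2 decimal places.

With mean 0.23 fixed, write α = 0.23s, β = 0.77s where s = α+β.
Need P(θ < 0.13) = 0.1 under Beta(0.23s, 0.77s). Normal approximation: (q−m)/√(m(1−m)/s) ≈ z_{0.1} = -1.28, so s ≈ 0.23·0.77·(-1.28)²/(0.13−0.23)² = 29.1.
At s = 29.1: P(θ<0.13) ≈ 0.084. Adjusting to match 0.1 gives s ≈ 25.66.
So α = 0.23·25.66 ≈ 5.90, β = 0.77·25.66 ≈ 19.76.

α ≈ 5.90, β ≈ 19.76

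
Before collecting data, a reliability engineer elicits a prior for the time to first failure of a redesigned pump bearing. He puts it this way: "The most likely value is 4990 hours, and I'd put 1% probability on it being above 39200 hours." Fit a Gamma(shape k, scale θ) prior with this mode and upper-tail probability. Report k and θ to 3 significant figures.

Gamma(k,θ) with k>1 has mode (k−1)θ, so θ = 4990/(k−1).
Need P(X < 39200) = 0.99 with θ tied to k this way. Start at k = 2, θ = 4990: P(X<39200) ≈ 0.997.
Too high — lower k to spread out. Iterating converges to k ≈ 1.8.
Then θ = 4990/(1.8−1) ≈ 6270.

k ≈ 1.8, θ ≈ 6270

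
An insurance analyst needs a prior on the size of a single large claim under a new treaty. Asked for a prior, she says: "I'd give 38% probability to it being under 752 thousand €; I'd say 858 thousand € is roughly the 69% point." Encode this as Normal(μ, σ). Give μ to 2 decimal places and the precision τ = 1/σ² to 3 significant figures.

For Normal(μ,σ), the p-quantile is μ + z_p·σ. Here z_{0.38} = -0.3055, z_{0.69} = 0.4959.
So 752 = μ − 0.3055σ and 858 = μ + 0.4959σ.
Subtracting: σ = (858 − 752)/(0.4959 − (-0.3055)) = 132.28.
Then μ = 752 − (-0.3055)·132.28 = 792.41.
Precision τ = 1/σ² = 1/132.3² = 5.71e-05.

μ = 792.41, τ = 5.71e-05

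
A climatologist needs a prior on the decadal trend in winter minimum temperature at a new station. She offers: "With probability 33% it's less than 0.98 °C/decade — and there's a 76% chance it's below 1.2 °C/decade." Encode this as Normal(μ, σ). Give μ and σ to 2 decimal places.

The p-quantile of Normal(μ,σ) is μ + z_p·σ, with z_{0.33} = -0.4399 and z_{0.76} = 0.7063.
Eliminate σ: μ = (z₂·x₁ − z₁·x₂)/(z₂ − z₁) = (0.7063·0.98 − (-0.4399)·1.2)/1.146 = 1.06.
Then σ = (x₂ − x₁)/(z₂ − z₁) = (1.2 − 0.98)/1.146 = 0.19.

μ = 1.06, σ = 0.19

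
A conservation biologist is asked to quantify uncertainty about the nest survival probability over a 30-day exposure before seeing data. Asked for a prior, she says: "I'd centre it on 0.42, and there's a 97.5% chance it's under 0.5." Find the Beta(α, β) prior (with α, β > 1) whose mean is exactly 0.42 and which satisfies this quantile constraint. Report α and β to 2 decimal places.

α ≈ 62.40, β ≈ 86.17

With mean 0.42 fixed, write α = 0.42s, β = 0.58s where s = α+β.
Need P(θ < 0.5) = 0.975 under Beta(0.42s, 0.58s). Normal approximation: (q−m)/√(m(1−m)/s) ≈ z_{0.975} = 1.96, so s ≈ 0.42·0.58·(1.96)²/(0.5−0.42)² = 146.2.
At s = 146.2: P(θ<0.5) ≈ 0.974. Adjusting to match 0.975 gives s ≈ 148.57.
So α = 0.42·148.57 ≈ 62.40, β = 0.58·148.57 ≈ 86.17.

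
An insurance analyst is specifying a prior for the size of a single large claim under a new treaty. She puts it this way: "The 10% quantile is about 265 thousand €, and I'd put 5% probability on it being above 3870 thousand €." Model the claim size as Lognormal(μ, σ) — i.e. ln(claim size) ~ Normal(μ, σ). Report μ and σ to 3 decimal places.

If T ~ Lognormal(μ,σ) then ln T ~ Normal(μ,σ), so the p-quantile of ln T is μ + z_p·σ.
ln(265) = 5.58 and ln(3870) = 8.261; z_{0.1} = -1.282, z_{0.95} = 1.645.
σ = (8.261 − 5.58)/(1.645 − (-1.282)) = 0.916.
μ = 5.58 − (-1.282)·0.916 = 6.754.

μ ≈ 6.754, σ ≈ 0.916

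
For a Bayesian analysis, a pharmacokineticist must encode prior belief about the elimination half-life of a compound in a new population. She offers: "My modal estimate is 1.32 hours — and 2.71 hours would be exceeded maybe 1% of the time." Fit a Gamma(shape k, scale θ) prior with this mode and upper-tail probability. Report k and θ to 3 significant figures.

k ≈ 10.4, θ ≈ 0.14

Gamma(k,θ) with k>1 has mode (k−1)θ, so θ = 1.32/(k−1).
Need P(X < 2.71) = 0.99 with θ tied to k this way. Start at k = 2, θ = 1.32: P(X<2.71) ≈ 0.608.
Too low — raise k to concentrate. Iterating converges to k ≈ 10.4.
Then θ = 1.32/(10.4−1) ≈ 0.14.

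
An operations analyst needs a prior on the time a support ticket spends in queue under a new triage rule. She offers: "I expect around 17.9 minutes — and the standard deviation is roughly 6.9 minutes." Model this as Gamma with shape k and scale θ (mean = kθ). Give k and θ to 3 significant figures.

k ≈ 6.73, θ ≈ 2.66

For Gamma(k, scale θ): mean = kθ, variance = kθ², so CV = 1/√k.
CV = SD/mean = 6.9/17.9 = 0.3855, hence k = 1/CV² = 6.73.
Then θ = mean/k = 17.9/6.73 = 2.66.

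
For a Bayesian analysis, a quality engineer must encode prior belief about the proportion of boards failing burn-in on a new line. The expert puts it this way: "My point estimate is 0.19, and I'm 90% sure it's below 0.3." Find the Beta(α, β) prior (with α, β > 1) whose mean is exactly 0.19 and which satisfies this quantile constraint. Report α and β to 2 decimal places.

α ≈ 4.25, β ≈ 18.13

With mean 0.19 fixed, write α = 0.19s, β = 0.81s where s = α+β.
Need P(θ < 0.3) = 0.9 under Beta(0.19s, 0.81s). Normal approximation: (q−m)/√(m(1−m)/s) ≈ z_{0.9} = 1.28, so s ≈ 0.19·0.81·(1.28)²/(0.3−0.19)² = 20.9.
At s = 20.9: P(θ<0.3) ≈ 0.893. Adjusting to match 0.9 gives s ≈ 22.38.
So α = 0.19·22.38 ≈ 4.25, β = 0.81·22.38 ≈ 18.13.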